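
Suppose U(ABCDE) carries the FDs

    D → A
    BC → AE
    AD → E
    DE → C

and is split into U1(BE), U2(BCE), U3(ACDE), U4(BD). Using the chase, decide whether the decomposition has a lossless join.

Chase test. Columns are ABCDE; row i has aⱼ where attribute j ∈ Ui, else bᵢⱼ.
Initial tableau (one row per fragment):
  row 1: b11 a2 b13 b14 a5
  row 2: b21 a2 a3 b24 a5
  row 3: a1 b32 a3 a4 a5
  row 4: b41 a2 b43 a4 b45
Rows 3 and 4 agree on D; apply D→A and equate their A entries.
Rows 3 and 4 agree on AD; apply AD→E and equate their E entries.
Rows 3 and 4 agree on DE; apply DE→C and equate their C entries.
Rows 2 and 4 agree on BC; apply BC→AE and equate their AE entries.
Row 4 is now all distinguished symbols — the join is lossless.

Yes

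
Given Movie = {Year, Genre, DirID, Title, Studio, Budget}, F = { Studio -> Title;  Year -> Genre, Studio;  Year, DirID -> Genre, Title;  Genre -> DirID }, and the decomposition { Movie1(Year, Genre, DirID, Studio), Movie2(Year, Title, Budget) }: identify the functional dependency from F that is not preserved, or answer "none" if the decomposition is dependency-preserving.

Check Studio → Title: no single fragment contains all of {Title, Studio}, and the restricted closure of {Studio} across the fragments never reaches {Title}.
Year → Genre, Studio is preserved.
Year, DirID → Genre, Title is preserved.
Genre → DirID is preserved.

Studio -> Title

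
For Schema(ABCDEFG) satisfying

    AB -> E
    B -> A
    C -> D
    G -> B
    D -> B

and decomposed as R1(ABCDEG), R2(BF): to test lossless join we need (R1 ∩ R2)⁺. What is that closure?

ABE

R1 ∩ R2 = {B}.
B → A applies, adding A
AB → E applies, adding E
Closure: {ABE}.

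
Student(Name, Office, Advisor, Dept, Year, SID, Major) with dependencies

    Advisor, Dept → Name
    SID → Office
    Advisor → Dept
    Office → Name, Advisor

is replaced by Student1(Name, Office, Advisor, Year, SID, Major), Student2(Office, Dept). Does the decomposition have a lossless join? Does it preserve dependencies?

Lossless test: (Office)⁺ = {Name, Office, Advisor, Dept}, which contains all of one fragment — lossless.
Dependency preservation: the restricted closure of {Advisor} across the fragments never reaches {Dept}, so Advisor → Dept cannot be enforced without a join — not preserved.

lossless but not dependency-preserving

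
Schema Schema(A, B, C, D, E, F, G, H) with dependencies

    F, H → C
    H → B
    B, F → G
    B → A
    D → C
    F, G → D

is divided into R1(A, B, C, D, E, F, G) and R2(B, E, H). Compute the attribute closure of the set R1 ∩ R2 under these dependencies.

A, B, E

R1 ∩ R2 = {B, E}.
B → A applies, adding A
Closure: {A, B, E}.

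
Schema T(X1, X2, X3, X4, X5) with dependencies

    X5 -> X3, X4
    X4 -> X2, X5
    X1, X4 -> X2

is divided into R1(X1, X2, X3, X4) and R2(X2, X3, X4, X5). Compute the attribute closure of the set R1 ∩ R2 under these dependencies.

R1 ∩ R2 = {X2, X3, X4}.
X4 → X2, X5 applies, adding X5
Closure: {X2, X3, X4, X5}.

X2, X3, X4, X5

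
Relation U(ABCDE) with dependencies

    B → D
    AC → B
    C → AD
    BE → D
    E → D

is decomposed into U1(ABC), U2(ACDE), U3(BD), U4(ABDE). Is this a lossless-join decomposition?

Yes

Chase test. Columns are ABCDE; row i has aⱼ where attribute j ∈ Ui, else bᵢⱼ.
Initial tableau (one row per fragment):
  row 1: a1 a2 a3 b14 b15
  row 2: a1 b22 a3 a4 a5
  row 3: b31 a2 b33 a4 b35
  row 4: a1 a2 b43 a4 a5
Rows 1 and 3 agree on B; apply B→D and equate their D entries.
Rows 1 and 2 agree on AC; apply AC→B and equate their B entries.
Row 2 is now all distinguished symbols — the join is lossless.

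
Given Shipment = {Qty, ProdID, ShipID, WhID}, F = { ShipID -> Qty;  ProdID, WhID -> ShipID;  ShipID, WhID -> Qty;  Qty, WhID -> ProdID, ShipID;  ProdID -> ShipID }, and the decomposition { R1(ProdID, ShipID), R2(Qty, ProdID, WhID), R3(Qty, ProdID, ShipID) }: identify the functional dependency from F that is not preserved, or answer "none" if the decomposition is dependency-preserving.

ShipID → Qty lies within R3.
ProdID, WhID → ShipID: restricted closure across fragments reaches ShipID.
ShipID, WhID → Qty: restricted closure across fragments reaches Qty.
Qty, WhID → ProdID, ShipID: restricted closure across fragments reaches ProdID, ShipID.
ProdID → ShipID lies within R1.
Every dependency is enforceable on the fragments, so the decomposition is dependency-preserving.

none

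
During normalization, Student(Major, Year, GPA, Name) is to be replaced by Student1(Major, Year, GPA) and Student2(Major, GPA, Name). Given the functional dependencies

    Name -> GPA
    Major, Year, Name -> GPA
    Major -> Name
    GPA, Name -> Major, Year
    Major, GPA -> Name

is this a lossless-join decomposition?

Yes

Common attributes: Student1 ∩ Student2 = {Major, GPA}.
Closure of {Major, GPA}: Major → Name applies, adding Name; GPA, Name → Major, Year applies, adding Year. So (Major, GPA)⁺ = {Major, Year, GPA, Name}.
This closure contains every attribute of Student1, so Student1 ∩ Student2 → Student1. The join is lossless.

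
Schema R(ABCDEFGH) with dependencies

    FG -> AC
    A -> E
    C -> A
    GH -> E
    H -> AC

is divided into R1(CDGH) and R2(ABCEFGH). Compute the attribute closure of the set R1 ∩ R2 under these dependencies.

R1 ∩ R2 = {CGH}.
C → A applies, adding A
GH → E applies, adding E
Closure: {ACEGH}.

ACEGH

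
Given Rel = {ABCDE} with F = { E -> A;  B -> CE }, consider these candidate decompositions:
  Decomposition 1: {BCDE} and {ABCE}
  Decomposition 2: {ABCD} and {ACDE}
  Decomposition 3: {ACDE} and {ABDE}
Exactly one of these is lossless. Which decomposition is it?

Decomposition 1

Decomposition 1: common = {BCE}, closure = {ABCE} → lossless.
Decomposition 2: common = {ACD}, closure = {ACD} → lossy.
Decomposition 3: common = {ADE}, closure = {ADE} → lossy.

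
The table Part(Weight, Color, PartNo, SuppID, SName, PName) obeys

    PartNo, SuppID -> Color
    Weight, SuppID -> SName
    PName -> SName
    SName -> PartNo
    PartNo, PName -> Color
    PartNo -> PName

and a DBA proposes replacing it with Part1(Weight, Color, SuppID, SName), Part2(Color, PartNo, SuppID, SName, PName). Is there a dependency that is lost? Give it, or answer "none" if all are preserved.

PartNo, SuppID → Color lies within Part2.
Weight, SuppID → SName lies within Part1.
PName → SName lies within Part2.
SName → PartNo lies within Part2.
PartNo, PName → Color lies within Part2.
PartNo → PName lies within Part2.
Every dependency is enforceable on the fragments, so the decomposition is dependency-preserving.

none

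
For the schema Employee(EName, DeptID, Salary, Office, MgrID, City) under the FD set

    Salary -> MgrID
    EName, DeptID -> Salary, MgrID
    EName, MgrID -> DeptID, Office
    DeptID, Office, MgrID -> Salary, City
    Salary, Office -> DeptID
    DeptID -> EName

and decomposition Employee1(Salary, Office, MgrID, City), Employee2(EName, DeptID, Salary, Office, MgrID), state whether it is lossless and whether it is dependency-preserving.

lossless and dependency-preserving

Lossless test: (Salary, Office, MgrID)⁺ = {EName, DeptID, Salary, Office, MgrID, City}, which contains all of one fragment — lossless.
Dependency preservation: DeptID, Office, MgrID → Salary, City is not contained in any single fragment, but the restricted closure of its left-hand side across the fragments still reaches the right-hand side; the remaining FDs each lie inside some fragment. All dependencies are preserved.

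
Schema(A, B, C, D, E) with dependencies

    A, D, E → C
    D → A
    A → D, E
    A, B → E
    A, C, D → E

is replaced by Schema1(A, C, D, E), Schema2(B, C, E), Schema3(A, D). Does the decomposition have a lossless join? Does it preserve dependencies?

Lossless test (chase): Rows 1 and 3 agree on A; apply A→D, E and equate their D, E entries. Rows 1 and 3 agree on A, D, E; apply A, D, E→C and equate their C entries. No row becomes fully distinguished — the join is lossy.
Dependency preservation: A, B → E is not contained in any single fragment, but the restricted closure of its left-hand side across the fragments still reaches the right-hand side; the remaining FDs each lie inside some fragment. All dependencies are preserved.

lossy but dependency-preserving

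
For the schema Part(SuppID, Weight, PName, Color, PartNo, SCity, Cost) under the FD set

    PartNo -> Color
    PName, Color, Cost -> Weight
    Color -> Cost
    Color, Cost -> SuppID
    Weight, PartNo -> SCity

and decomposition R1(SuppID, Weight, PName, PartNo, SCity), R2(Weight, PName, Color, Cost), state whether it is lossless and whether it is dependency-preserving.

lossy and not dependency-preserving

Lossless test: (Weight, PName)⁺ = {Weight, PName}, which is a superkey of neither fragment — lossy.
Dependency preservation: the restricted closure of {PartNo} across the fragments never reaches {Color}, so PartNo → Color cannot be enforced without a join — not preserved.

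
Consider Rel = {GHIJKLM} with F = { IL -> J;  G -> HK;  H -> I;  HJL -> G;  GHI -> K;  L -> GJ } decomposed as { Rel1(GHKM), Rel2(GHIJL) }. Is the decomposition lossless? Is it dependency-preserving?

lossy but dependency-preserving

Lossless test: (GH)⁺ = {GHIK}, which is a superkey of neither fragment — lossy.
Dependency preservation: GHI → K is not contained in any single fragment, but the restricted closure of its left-hand side across the fragments still reaches the right-hand side; the remaining FDs each lie inside some fragment. All dependencies are preserved.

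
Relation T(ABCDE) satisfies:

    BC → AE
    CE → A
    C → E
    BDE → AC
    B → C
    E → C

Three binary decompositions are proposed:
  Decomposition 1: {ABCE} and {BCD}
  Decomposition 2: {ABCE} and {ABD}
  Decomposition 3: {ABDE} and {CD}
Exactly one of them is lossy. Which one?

Decomposition 1: common = {BC}, closure = {ABCE} → lossless.
Decomposition 2: common = {AB}, closure = {ABCE} → lossless.
Decomposition 3: common = {D}, closure = {D} → lossy.

Decomposition 3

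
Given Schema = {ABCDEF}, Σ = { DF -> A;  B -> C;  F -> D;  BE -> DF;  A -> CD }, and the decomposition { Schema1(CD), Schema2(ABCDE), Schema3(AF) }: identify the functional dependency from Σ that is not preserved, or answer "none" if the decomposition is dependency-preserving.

BE -> DF

Check BE → DF: no single fragment contains all of {BDEF}, and the restricted closure of {BE} across the fragments never reaches {DF}.
DF → A is preserved.
B → C is preserved.
F → D is preserved.
A → CD is preserved.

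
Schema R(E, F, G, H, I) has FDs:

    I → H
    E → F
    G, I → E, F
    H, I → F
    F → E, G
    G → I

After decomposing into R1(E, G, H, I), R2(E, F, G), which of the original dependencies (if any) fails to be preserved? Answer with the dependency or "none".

I → H lies within R1.
E → F lies within R2.
G, I → E, F: restricted closure across fragments reaches E, F.
H, I → F: restricted closure across fragments reaches F.
F → E, G lies within R2.
G → I lies within R1.
Every dependency is enforceable on the fragments, so the decomposition is dependency-preserving.

none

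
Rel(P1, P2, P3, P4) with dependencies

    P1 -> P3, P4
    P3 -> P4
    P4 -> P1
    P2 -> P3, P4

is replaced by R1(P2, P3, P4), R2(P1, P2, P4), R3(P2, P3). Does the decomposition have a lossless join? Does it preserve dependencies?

Lossless test (chase): Rows 1 and 3 agree on P3; apply P3→P4 and equate their P4 entries. Rows 1 and 2 agree on P4; apply P4→P1 and equate their P1 entries. Rows 1 and 3 agree on P4; apply P4→P1 and equate their P1 entries. Rows 1 and 2 agree on P2; apply P2→P3, P4 and equate their P3, P4 entries. Row 1 is now all distinguished symbols — the join is lossless.
Dependency preservation: P1 → P3, P4 is not contained in any single fragment, but the restricted closure of its left-hand side across the fragments still reaches the right-hand side; the remaining FDs each lie inside some fragment. All dependencies are preserved.

lossless and dependency-preserving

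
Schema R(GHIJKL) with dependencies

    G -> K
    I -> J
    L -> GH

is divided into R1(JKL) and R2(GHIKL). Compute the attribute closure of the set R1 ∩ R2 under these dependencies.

R1 ∩ R2 = {KL}.
L → GH applies, adding GH
Closure: {GHKL}.

GHKL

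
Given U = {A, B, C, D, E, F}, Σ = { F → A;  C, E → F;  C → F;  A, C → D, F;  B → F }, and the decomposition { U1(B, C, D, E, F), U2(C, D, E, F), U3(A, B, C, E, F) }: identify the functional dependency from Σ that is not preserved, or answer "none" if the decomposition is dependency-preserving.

F → A lies within U3.
C, E → F lies within U1.
C → F lies within U1.
A, C → D, F: restricted closure across fragments reaches D, F.
B → F lies within U1.
Every dependency is enforceable on the fragments, so the decomposition is dependency-preserving.

none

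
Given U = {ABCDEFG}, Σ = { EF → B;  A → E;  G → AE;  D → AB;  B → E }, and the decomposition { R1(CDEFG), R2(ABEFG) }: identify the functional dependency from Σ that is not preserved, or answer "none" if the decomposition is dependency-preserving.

Check D → AB: no single fragment contains all of {ABD}, and the restricted closure of {D} across the fragments never reaches {AB}.
EF → B is preserved.
A → E is preserved.
G → AE is preserved.
B → E is preserved.

D → AB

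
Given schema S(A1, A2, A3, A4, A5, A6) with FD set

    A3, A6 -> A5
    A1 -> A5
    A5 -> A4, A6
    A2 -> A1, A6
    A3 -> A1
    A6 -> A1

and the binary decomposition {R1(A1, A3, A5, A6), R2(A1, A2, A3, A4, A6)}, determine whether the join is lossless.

Yes

Common attributes: R1 ∩ R2 = {A1, A3, A6}.
Closure of {A1, A3, A6}: A3, A6 → A5 applies, adding A5; A5 → A4, A6 applies, adding A4. So (A1, A3, A6)⁺ = {A1, A3, A4, A5, A6}.
This closure contains every attribute of R1, so R1 ∩ R2 → R1. The join is lossless.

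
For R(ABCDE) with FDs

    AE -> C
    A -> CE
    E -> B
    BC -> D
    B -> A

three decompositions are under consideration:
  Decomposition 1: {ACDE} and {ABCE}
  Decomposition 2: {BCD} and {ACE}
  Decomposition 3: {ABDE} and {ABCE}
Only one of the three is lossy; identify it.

Decomposition 2

Decomposition 1: common = {ACE}, closure = {ABCDE} → lossless.
Decomposition 2: common = {C}, closure = {C} → lossy.
Decomposition 3: common = {ABE}, closure = {ABCDE} → lossless.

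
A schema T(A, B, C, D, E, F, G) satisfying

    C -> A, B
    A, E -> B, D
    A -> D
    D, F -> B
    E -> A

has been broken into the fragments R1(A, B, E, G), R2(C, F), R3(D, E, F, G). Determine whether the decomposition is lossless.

Chase test. Columns are A, B, C, D, E, F, G; row i has aⱼ where attribute j ∈ Ri, else bᵢⱼ.
Initial tableau (one row per fragment):
  row 1: a1 a2 b13 b14 a5 b16 a7
  row 2: b21 b22 a3 b24 b25 a6 b27
  row 3: b31 b32 b33 a4 a5 a6 a7
Rows 1 and 3 agree on E; apply E→A and equate their A entries.
Rows 1 and 3 agree on A, E; apply A, E→B, D and equate their B, D entries.
No row becomes fully distinguished — the join is lossy.

No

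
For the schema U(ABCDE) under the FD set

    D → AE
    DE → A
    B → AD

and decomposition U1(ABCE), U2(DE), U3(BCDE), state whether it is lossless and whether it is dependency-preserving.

lossless but not dependency-preserving

Lossless test (chase): Rows 2 and 3 agree on D; apply D→AE and equate their AE entries. Rows 1 and 3 agree on B; apply B→AD and equate their AD entries. Row 1 is now all distinguished symbols — the join is lossless.
Dependency preservation: the restricted closure of {D} across the fragments never reaches {AE}, so D → AE cannot be enforced without a join — not preserved.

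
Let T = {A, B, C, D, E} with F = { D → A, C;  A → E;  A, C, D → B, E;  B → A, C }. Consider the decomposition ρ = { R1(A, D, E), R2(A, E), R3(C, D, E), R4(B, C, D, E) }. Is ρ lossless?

Chase test. Columns are A, B, C, D, E; row i has aⱼ where attribute j ∈ Ri, else bᵢⱼ.
Initial tableau (one row per fragment):
  row 1: a1 b12 b13 a4 a5
  row 2: a1 b22 b23 b24 a5
  row 3: b31 b32 a3 a4 a5
  row 4: b41 a2 a3 a4 a5
Rows 1 and 3 agree on D; apply D→A, C and equate their A, C entries.
Rows 1 and 4 agree on D; apply D→A, C and equate their A, C entries.
Rows 1 and 3 agree on A, C, D; apply A, C, D→B, E and equate their B, E entries.
Rows 1 and 4 agree on A, C, D; apply A, C, D→B, E and equate their B, E entries.
Row 1 is now all distinguished symbols — the join is lossless.

Yes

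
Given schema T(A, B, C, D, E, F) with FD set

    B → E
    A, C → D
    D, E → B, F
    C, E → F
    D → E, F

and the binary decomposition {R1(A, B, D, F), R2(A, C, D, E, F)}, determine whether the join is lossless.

Common attributes: R1 ∩ R2 = {A, D, F}.
Closure of {A, D, F}: D → E, F applies, adding E; D, E → B, F applies, adding B. So (A, D, F)⁺ = {A, B, D, E, F}.
This closure contains every attribute of R1, so R1 ∩ R2 → R1. The join is lossless.

Yes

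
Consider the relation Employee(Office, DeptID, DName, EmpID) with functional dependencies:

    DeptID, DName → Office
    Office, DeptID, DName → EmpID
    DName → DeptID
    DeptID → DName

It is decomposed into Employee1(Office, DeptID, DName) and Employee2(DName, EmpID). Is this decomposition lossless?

Common attributes: Employee1 ∩ Employee2 = {DName}.
Closure of {DName}: DName → DeptID applies, adding DeptID; DeptID, DName → Office applies, adding Office; Office, DeptID, DName → EmpID applies, adding EmpID. So (DName)⁺ = {Office, DeptID, DName, EmpID}.
This closure contains every attribute of Employee1, so Employee1 ∩ Employee2 → Employee1. The join is lossless.

Yes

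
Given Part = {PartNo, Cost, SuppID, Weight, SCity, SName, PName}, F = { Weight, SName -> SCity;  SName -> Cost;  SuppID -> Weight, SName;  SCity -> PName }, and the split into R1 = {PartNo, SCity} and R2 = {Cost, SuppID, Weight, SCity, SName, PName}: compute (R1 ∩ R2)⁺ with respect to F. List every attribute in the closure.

SCity, PName

R1 ∩ R2 = {SCity}.
SCity → PName applies, adding PName
Closure: {SCity, PName}.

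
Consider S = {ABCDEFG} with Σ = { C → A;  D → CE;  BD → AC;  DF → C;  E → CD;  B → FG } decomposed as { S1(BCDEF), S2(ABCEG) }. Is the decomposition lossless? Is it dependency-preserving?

Lossless test: (BCE)⁺ = {ABCDEFG}, which contains all of one fragment — lossless.
Dependency preservation: BD → AC; B → FG are not contained in any single fragment, but the restricted closure of each left-hand side across the fragments still reaches the right-hand side; the remaining FDs each lie inside some fragment. All dependencies are preserved.

lossless and dependency-preserving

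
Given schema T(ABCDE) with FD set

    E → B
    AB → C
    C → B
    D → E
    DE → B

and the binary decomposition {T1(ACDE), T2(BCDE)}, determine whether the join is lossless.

Yes

Common attributes: T1 ∩ T2 = {CDE}.
Closure of {CDE}: E → B applies, adding B. So (CDE)⁺ = {BCDE}.
This closure contains every attribute of T2, so T1 ∩ T2 → T2. The join is lossless.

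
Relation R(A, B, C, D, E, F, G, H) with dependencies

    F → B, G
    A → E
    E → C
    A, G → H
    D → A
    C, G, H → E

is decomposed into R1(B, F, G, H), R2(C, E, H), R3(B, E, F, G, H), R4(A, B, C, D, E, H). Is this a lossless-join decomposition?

Chase test. Columns are A, B, C, D, E, F, G, H; row i has aⱼ where attribute j ∈ Ri, else bᵢⱼ.
Initial tableau (one row per fragment):
  row 1: b11 a2 b13 b14 b15 a6 a7 a8
  row 2: b21 b22 a3 b24 a5 b26 b27 a8
  row 3: b31 a2 b33 b34 a5 a6 a7 a8
  row 4: a1 a2 a3 a4 a5 b46 b47 a8
Rows 2 and 3 agree on E; apply E→C and equate their C entries.
No row becomes fully distinguished — the join is lossy.

No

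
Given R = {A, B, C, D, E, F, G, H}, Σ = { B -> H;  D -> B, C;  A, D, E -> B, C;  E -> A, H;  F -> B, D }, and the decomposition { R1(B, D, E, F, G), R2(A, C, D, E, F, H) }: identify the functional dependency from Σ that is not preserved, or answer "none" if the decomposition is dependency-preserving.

B -> H

Check B → H: no single fragment contains all of {B, H}, and the restricted closure of {B} across the fragments never reaches {H}.
D → B, C is preserved.
A, D, E → B, C is preserved.
E → A, H is preserved.
F → B, D is preserved.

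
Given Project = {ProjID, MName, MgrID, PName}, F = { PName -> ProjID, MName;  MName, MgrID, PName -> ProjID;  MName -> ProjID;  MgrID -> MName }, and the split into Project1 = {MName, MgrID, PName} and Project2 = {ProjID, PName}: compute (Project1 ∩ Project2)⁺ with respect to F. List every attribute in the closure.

ProjID, MName, PName

Project1 ∩ Project2 = {PName}.
PName → ProjID, MName applies, adding ProjID, MName
Closure: {ProjID, MName, PName}.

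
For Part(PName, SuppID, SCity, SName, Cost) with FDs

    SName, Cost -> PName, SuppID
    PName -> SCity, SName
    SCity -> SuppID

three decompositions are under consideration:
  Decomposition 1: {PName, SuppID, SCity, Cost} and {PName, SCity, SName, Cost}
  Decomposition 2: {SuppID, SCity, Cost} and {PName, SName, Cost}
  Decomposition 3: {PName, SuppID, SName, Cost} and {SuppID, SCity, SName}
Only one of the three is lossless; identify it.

Decomposition 1: common = {PName, SCity, Cost}, closure = {PName, SuppID, SCity, SName, Cost} → lossless.
Decomposition 2: common = {Cost}, closure = {Cost} → lossy.
Decomposition 3: common = {SuppID, SName}, closure = {SuppID, SName} → lossy.

Decomposition 1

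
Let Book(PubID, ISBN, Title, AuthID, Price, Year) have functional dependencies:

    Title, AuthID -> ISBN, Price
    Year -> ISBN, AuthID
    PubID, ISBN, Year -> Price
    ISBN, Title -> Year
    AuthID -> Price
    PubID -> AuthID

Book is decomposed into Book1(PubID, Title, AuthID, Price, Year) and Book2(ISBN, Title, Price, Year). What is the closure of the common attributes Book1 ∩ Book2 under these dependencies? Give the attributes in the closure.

Book1 ∩ Book2 = {Title, Price, Year}.
Year → ISBN, AuthID applies, adding ISBN, AuthID
Closure: {ISBN, Title, AuthID, Price, Year}.

ISBN, Title, AuthID, Price, Year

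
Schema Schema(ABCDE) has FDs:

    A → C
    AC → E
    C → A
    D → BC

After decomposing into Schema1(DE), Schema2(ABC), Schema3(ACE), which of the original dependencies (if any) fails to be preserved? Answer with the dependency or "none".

Check D → BC: no single fragment contains all of {BCD}, and the restricted closure of {D} across the fragments never reaches {BC}.
A → C is preserved.
AC → E is preserved.
C → A is preserved.

D → BC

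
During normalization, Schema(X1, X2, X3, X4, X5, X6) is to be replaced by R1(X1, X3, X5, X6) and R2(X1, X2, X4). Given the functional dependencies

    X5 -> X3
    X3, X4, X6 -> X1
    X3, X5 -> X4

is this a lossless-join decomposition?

No

Common attributes: R1 ∩ R2 = {X1}.
No dependency enlarges {X1}, so (X1)⁺ = {X1}.
The closure contains neither all of R1 = {X1, X3, X5, X6} nor all of R2 = {X1, X2, X4}, so the common attributes are not a superkey of either fragment. The join is lossy.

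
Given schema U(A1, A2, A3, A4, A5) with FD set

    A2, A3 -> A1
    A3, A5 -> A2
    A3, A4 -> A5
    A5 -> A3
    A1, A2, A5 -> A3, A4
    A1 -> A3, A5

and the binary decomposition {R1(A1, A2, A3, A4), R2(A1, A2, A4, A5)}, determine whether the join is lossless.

Common attributes: R1 ∩ R2 = {A1, A2, A4}.
Closure of {A1, A2, A4}: A1 → A3, A5 applies, adding A3, A5. So (A1, A2, A4)⁺ = {A1, A2, A3, A4, A5}.
This closure contains every attribute of R1, so R1 ∩ R2 → R1. The join is lossless.

Yes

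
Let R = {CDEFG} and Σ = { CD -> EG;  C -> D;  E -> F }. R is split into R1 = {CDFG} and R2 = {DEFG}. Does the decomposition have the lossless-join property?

No

Common attributes: R1 ∩ R2 = {DFG}.
No dependency enlarges {DFG}, so (DFG)⁺ = {DFG}.
The closure contains neither all of R1 = {CDFG} nor all of R2 = {DEFG}, so the common attributes are not a superkey of either fragment. The join is lossy.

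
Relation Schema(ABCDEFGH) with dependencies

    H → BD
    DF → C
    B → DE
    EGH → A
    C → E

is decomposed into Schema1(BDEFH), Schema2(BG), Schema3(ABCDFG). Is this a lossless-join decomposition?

Chase test. Columns are ABCDEFGH; row i has aⱼ where attribute j ∈ Schemai, else bᵢⱼ.
Initial tableau (one row per fragment):
  row 1: b11 a2 b13 a4 a5 a6 b17 a8
  row 2: b21 a2 b23 b24 b25 b26 a7 b28
  row 3: a1 a2 a3 a4 b35 a6 a7 b38
Rows 1 and 3 agree on DF; apply DF→C and equate their C entries.
Rows 1 and 2 agree on B; apply B→DE and equate their DE entries.
Rows 1 and 3 agree on B; apply B→DE and equate their DE entries.
No row becomes fully distinguished — the join is lossy.

No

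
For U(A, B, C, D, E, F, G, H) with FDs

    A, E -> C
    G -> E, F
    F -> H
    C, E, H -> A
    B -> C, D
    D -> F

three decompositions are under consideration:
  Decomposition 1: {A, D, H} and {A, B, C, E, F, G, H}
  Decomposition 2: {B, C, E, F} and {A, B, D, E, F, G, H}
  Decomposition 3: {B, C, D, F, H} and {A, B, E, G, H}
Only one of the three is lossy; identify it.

Decomposition 1

Decomposition 1: common = {A, H}, closure = {A, H} → lossy.
Decomposition 2: common = {B, E, F}, closure = {A, B, C, D, E, F, H} → lossless.
Decomposition 3: common = {B, H}, closure = {B, C, D, F, H} → lossless.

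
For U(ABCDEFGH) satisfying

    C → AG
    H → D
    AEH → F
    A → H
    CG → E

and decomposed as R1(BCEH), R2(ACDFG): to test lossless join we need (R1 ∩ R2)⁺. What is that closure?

ACDEFGH

R1 ∩ R2 = {C}.
C → AG applies, adding AG
A → H applies, adding H
CG → E applies, adding E
H → D applies, adding D
AEH → F applies, adding F
Closure: {ACDEFGH}.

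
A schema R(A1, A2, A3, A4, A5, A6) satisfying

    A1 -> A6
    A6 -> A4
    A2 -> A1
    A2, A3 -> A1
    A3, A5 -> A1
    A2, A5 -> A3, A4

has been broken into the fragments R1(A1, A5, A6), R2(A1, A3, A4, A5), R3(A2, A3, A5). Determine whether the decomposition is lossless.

Chase test. Columns are A1, A2, A3, A4, A5, A6; row i has aⱼ where attribute j ∈ Ri, else bᵢⱼ.
Initial tableau (one row per fragment):
  row 1: a1 b12 b13 b14 a5 a6
  row 2: a1 b22 a3 a4 a5 b26
  row 3: b31 a2 a3 b34 a5 b36
Rows 1 and 2 agree on A1; apply A1→A6 and equate their A6 entries.
Rows 1 and 2 agree on A6; apply A6→A4 and equate their A4 entries.
Rows 2 and 3 agree on A3, A5; apply A3, A5→A1 and equate their A1 entries.
Rows 1 and 3 agree on A1; apply A1→A6 and equate their A6 entries.
Rows 1 and 3 agree on A6; apply A6→A4 and equate their A4 entries.
Row 3 is now all distinguished symbols — the join is lossless.

Yes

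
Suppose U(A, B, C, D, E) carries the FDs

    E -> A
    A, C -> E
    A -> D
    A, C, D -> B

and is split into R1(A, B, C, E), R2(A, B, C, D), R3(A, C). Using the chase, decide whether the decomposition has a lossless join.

Yes

Chase test. Columns are A, B, C, D, E; row i has aⱼ where attribute j ∈ Ri, else bᵢⱼ.
Initial tableau (one row per fragment):
  row 1: a1 a2 a3 b14 a5
  row 2: a1 a2 a3 a4 b25
  row 3: a1 b32 a3 b34 b35
Rows 1 and 2 agree on A, C; apply A, C→E and equate their E entries.
Rows 1 and 3 agree on A, C; apply A, C→E and equate their E entries.
Rows 1 and 2 agree on A; apply A→D and equate their D entries.
Rows 1 and 3 agree on A; apply A→D and equate their D entries.
Rows 1 and 3 agree on A, C, D; apply A, C, D→B and equate their B entries.
Row 1 is now all distinguished symbols — the join is lossless.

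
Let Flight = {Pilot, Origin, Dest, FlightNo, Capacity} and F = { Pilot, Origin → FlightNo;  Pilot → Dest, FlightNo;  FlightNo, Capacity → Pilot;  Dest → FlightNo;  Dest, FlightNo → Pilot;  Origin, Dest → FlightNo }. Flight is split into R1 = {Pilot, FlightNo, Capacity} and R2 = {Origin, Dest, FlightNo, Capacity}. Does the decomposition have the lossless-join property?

Yes

Common attributes: R1 ∩ R2 = {FlightNo, Capacity}.
Closure of {FlightNo, Capacity}: FlightNo, Capacity → Pilot applies, adding Pilot; Pilot → Dest, FlightNo applies, adding Dest. So (FlightNo, Capacity)⁺ = {Pilot, Dest, FlightNo, Capacity}.
This closure contains every attribute of R1, so R1 ∩ R2 → R1. The join is lossless.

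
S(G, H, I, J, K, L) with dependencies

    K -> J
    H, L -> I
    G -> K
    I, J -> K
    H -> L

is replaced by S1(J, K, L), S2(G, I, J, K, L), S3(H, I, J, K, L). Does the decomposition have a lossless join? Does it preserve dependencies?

lossy but dependency-preserving

Lossless test (chase): applying each FD to every pair of rows produces no changes in the tableau, so no row becomes fully distinguished — the join is lossy.
Dependency preservation: every FD's attributes lie within a single fragment, so each can be enforced locally — preserved.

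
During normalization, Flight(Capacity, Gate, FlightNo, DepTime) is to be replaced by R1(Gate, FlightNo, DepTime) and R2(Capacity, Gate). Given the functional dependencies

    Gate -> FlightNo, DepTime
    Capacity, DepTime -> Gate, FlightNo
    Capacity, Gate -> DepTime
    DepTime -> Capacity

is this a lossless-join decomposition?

Yes

Common attributes: R1 ∩ R2 = {Gate}.
Closure of {Gate}: Gate → FlightNo, DepTime applies, adding FlightNo, DepTime; DepTime → Capacity applies, adding Capacity. So (Gate)⁺ = {Capacity, Gate, FlightNo, DepTime}.
This closure contains every attribute of R1, so R1 ∩ R2 → R1. The join is lossless.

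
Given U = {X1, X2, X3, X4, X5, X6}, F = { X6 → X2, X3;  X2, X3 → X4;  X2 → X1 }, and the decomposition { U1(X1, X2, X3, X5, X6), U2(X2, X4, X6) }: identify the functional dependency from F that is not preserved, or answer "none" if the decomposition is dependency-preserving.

X2, X3 → X4

Check X2, X3 → X4: no single fragment contains all of {X2, X3, X4}, and the restricted closure of {X2, X3} across the fragments never reaches {X4}.
X6 → X2, X3 is preserved.
X2 → X1 is preserved.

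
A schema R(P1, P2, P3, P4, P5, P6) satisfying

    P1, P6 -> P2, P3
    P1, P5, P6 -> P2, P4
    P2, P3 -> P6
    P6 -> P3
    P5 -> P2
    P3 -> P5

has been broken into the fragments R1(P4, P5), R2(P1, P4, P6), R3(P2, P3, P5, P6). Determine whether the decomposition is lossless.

Chase test. Columns are P1, P2, P3, P4, P5, P6; row i has aⱼ where attribute j ∈ Ri, else bᵢⱼ.
Initial tableau (one row per fragment):
  row 1: b11 b12 b13 a4 a5 b16
  row 2: a1 b22 b23 a4 b25 a6
  row 3: b31 a2 a3 b34 a5 a6
Rows 2 and 3 agree on P6; apply P6→P3 and equate their P3 entries.
Rows 1 and 3 agree on P5; apply P5→P2 and equate their P2 entries.
Rows 2 and 3 agree on P3; apply P3→P5 and equate their P5 entries.
Rows 1 and 2 agree on P5; apply P5→P2 and equate their P2 entries.
Row 2 is now all distinguished symbols — the join is lossless.

Yes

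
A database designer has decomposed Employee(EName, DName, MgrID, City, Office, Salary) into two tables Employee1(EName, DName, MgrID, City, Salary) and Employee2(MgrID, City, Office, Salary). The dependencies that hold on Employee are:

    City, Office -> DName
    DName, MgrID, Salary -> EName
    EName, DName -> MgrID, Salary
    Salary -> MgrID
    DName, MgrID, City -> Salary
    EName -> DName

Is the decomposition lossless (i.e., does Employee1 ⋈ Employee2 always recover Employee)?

Common attributes: Employee1 ∩ Employee2 = {MgrID, City, Salary}.
No dependency enlarges {MgrID, City, Salary}, so (MgrID, City, Salary)⁺ = {MgrID, City, Salary}.
The closure contains neither all of Employee1 = {EName, DName, MgrID, City, Salary} nor all of Employee2 = {MgrID, City, Office, Salary}, so the common attributes are not a superkey of either fragment. The join is lossy.

No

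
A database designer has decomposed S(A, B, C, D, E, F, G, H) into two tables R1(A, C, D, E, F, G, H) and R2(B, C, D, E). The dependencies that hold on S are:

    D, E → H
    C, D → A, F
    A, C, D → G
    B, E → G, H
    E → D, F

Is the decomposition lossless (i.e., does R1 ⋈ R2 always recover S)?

Yes

Common attributes: R1 ∩ R2 = {C, D, E}.
Closure of {C, D, E}: D, E → H applies, adding H; C, D → A, F applies, adding A, F; A, C, D → G applies, adding G. So (C, D, E)⁺ = {A, C, D, E, F, G, H}.
This closure contains every attribute of R1, so R1 ∩ R2 → R1. The join is lossless.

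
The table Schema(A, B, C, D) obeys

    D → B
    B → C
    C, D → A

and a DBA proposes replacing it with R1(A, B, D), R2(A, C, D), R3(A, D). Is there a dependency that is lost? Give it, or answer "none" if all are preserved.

B → C

Check B → C: no single fragment contains all of {B, C}, and the restricted closure of {B} across the fragments never reaches {C}.
D → B is preserved.
C, D → A is preserved.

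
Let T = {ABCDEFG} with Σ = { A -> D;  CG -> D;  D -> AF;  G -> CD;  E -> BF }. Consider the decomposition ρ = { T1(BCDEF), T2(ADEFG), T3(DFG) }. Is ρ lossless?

No

Chase test. Columns are ABCDEFG; row i has aⱼ where attribute j ∈ Ti, else bᵢⱼ.
Initial tableau (one row per fragment):
  row 1: b11 a2 a3 a4 a5 a6 b17
  row 2: a1 b22 b23 a4 a5 a6 a7
  row 3: b31 b32 b33 a4 b35 a6 a7
Rows 1 and 2 agree on D; apply D→AF and equate their AF entries.
Rows 1 and 3 agree on D; apply D→AF and equate their AF entries.
Rows 2 and 3 agree on G; apply G→CD and equate their CD entries.
Rows 1 and 2 agree on E; apply E→BF and equate their BF entries.
No row becomes fully distinguished — the join is lossy.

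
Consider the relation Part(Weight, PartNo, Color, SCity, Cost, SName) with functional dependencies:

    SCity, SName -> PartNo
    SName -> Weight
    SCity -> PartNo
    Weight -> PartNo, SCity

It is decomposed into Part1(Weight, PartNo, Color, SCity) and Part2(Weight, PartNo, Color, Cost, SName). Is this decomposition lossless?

Yes

Common attributes: Part1 ∩ Part2 = {Weight, PartNo, Color}.
Closure of {Weight, PartNo, Color}: Weight → PartNo, SCity applies, adding SCity. So (Weight, PartNo, Color)⁺ = {Weight, PartNo, Color, SCity}.
This closure contains every attribute of Part1, so Part1 ∩ Part2 → Part1. The join is lossless.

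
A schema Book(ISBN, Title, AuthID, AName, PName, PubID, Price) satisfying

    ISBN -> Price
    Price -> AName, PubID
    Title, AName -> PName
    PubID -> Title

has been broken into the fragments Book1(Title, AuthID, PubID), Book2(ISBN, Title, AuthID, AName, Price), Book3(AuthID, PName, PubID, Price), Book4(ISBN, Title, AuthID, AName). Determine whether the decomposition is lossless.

Chase test. Columns are ISBN, Title, AuthID, AName, PName, PubID, Price; row i has aⱼ where attribute j ∈ Booki, else bᵢⱼ.
Initial tableau (one row per fragment):
  row 1: b11 a2 a3 b14 b15 a6 b17
  row 2: a1 a2 a3 a4 b25 b26 a7
  row 3: b31 b32 a3 b34 a5 a6 a7
  row 4: a1 a2 a3 a4 b45 b46 b47
Rows 2 and 4 agree on ISBN; apply ISBN→Price and equate their Price entries.
Rows 2 and 3 agree on Price; apply Price→AName, PubID and equate their AName, PubID entries.
Rows 2 and 4 agree on Price; apply Price→AName, PubID and equate their AName, PubID entries.
Rows 2 and 4 agree on Title, AName; apply Title, AName→PName and equate their PName entries.
Rows 1 and 3 agree on PubID; apply PubID→Title and equate their Title entries.
Rows 2 and 3 agree on Title, AName; apply Title, AName→PName and equate their PName entries.
Row 2 is now all distinguished symbols — the join is lossless.

Yes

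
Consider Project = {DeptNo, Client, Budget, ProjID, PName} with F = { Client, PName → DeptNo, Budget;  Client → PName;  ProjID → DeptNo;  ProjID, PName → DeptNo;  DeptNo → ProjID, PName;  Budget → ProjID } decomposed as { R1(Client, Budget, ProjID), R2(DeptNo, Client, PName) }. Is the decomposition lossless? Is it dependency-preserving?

lossless but not dependency-preserving

Lossless test: (Client)⁺ = {DeptNo, Client, Budget, ProjID, PName}, which contains all of one fragment — lossless.
Dependency preservation: the restricted closure of {ProjID} across the fragments never reaches {DeptNo}, so ProjID → DeptNo cannot be enforced without a join — not preserved.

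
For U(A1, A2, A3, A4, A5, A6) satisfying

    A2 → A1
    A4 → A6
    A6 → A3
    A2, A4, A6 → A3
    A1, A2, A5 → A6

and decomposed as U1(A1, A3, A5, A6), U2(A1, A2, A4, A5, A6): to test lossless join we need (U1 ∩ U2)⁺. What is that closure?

U1 ∩ U2 = {A1, A5, A6}.
A6 → A3 applies, adding A3
Closure: {A1, A3, A5, A6}.

A1, A3, A5, A6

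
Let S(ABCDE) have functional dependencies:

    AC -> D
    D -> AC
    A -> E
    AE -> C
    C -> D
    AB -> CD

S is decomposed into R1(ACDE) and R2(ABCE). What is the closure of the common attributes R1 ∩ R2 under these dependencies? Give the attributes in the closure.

R1 ∩ R2 = {ACE}.
AC → D applies, adding D
Closure: {ACDE}.

ACDE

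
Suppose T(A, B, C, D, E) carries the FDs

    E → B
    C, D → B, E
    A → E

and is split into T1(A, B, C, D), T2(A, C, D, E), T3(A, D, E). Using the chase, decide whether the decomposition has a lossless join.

Yes

Chase test. Columns are A, B, C, D, E; row i has aⱼ where attribute j ∈ Ti, else bᵢⱼ.
Initial tableau (one row per fragment):
  row 1: a1 a2 a3 a4 b15
  row 2: a1 b22 a3 a4 a5
  row 3: a1 b32 b33 a4 a5
Rows 2 and 3 agree on E; apply E→B and equate their B entries.
Rows 1 and 2 agree on C, D; apply C, D→B, E and equate their B, E entries.
Row 1 is now all distinguished symbols — the join is lossless.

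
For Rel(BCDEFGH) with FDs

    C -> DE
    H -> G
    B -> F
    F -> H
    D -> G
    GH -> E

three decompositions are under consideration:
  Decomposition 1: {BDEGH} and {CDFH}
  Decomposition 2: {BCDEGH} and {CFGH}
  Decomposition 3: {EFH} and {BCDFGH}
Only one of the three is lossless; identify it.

Decomposition 3

Decomposition 1: common = {DH}, closure = {DEGH} → lossy.
Decomposition 2: common = {CGH}, closure = {CDEGH} → lossy.
Decomposition 3: common = {FH}, closure = {EFGH} → lossless.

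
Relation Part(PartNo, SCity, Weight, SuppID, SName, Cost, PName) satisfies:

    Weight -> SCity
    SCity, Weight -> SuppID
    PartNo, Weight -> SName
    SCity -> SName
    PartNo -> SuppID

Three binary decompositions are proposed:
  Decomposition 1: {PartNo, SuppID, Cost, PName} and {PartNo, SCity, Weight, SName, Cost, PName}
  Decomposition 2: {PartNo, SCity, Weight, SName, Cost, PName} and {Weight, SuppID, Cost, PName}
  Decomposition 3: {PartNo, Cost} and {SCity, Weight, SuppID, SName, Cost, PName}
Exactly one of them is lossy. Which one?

Decomposition 1: common = {PartNo, Cost, PName}, closure = {PartNo, SuppID, Cost, PName} → lossless.
Decomposition 2: common = {Weight, Cost, PName}, closure = {SCity, Weight, SuppID, SName, Cost, PName} → lossless.
Decomposition 3: common = {Cost}, closure = {Cost} → lossy.

Decomposition 3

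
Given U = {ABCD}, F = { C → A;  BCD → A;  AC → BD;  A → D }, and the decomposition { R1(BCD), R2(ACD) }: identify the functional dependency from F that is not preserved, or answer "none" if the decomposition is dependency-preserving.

none

C → A lies within R2.
BCD → A: restricted closure across fragments reaches A.
AC → BD: restricted closure across fragments reaches BD.
A → D lies within R2.
Every dependency is enforceable on the fragments, so the decomposition is dependency-preserving.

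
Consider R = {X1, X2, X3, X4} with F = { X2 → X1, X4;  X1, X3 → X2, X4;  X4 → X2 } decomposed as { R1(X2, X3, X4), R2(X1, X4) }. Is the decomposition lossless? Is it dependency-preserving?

Lossless test: (X4)⁺ = {X1, X2, X4}, which contains all of one fragment — lossless.
Dependency preservation: the restricted closure of {X1, X3} across the fragments never reaches {X2, X4}, so X1, X3 → X2, X4 cannot be enforced without a join — not preserved.

lossless but not dependency-preserving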